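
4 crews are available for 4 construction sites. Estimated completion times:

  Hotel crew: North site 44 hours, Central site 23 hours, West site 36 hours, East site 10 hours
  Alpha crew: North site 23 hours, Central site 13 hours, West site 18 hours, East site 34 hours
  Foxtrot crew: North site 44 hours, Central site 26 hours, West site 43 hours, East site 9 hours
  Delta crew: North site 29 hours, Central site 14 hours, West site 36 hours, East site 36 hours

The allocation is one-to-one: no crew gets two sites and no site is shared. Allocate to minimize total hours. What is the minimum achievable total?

Minimum total: 79 hours

Optimal: Hotel crew→Central site (23 hours), Alpha crew→West site (18 hours), Foxtrot crew→East site (9 hours), Delta crew→North site (29 hours) — total 23+18+9+29 = 79 hours.
Min-entry greedy (repeatedly take the single cheapest remaining cell) gives 87 hours, worse by 8.
Checked against all permutations: 79 hours is optimal.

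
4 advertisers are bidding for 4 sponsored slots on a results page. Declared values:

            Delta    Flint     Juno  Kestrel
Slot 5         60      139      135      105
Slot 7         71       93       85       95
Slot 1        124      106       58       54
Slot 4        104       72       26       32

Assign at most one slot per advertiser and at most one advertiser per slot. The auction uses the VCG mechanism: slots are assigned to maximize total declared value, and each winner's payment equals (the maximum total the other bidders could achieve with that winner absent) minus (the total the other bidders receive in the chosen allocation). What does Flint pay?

Efficient allocation: Delta→Slot 4 ($104), Flint→Slot 1 ($106), Juno→Slot 5 ($135), Kestrel→Slot 7 ($95); total welfare W = $440.
Flint receives Slot 1 at value $106, so the others get W − 106 = $334.
Without Flint: best allocation of the remaining 3 bidders over all 4 slots is Delta→Slot 1 ($124), Juno→Slot 5 ($135), Kestrel→Slot 7 ($95), total $354.
VCG payment = (others' best without Flint) − (others' welfare with Flint) = 354 − 334 = $20.

Flint pays $20.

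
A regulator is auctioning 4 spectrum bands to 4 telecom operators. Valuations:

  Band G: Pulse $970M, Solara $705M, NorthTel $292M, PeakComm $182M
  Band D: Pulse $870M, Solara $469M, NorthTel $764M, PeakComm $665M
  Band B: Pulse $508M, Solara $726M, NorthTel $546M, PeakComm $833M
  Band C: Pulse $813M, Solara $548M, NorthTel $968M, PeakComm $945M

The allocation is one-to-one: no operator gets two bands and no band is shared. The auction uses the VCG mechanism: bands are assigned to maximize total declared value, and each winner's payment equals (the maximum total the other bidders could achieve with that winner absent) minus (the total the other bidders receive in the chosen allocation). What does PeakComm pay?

PeakComm pays $204M.

Efficient allocation: Pulse→Band G ($970M), Solara→Band B ($726M), NorthTel→Band D ($764M), PeakComm→Band C ($945M); total welfare W = $3405M.
PeakComm receives Band C at value $945M, so the others get W − 945 = $2460M.
Without PeakComm: best allocation of the remaining 3 bidders over all 4 bands is Pulse→Band G ($970M), Solara→Band B ($726M), NorthTel→Band C ($968M), total $2664M.
VCG payment = (others' best without PeakComm) − (others' welfare with PeakComm) = 2664 − 2460 = $204M.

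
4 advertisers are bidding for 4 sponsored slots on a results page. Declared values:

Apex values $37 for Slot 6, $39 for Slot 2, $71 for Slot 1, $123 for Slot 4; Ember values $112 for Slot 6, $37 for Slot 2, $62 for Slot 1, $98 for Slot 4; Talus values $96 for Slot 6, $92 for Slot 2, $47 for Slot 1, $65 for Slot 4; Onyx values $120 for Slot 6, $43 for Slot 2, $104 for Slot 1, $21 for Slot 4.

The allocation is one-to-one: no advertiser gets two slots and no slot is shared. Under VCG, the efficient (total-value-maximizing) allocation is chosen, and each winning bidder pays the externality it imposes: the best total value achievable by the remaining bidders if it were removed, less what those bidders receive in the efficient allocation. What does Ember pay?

Ember pays $16.

Efficient allocation: Apex→Slot 4 ($123), Ember→Slot 6 ($112), Talus→Slot 2 ($92), Onyx→Slot 1 ($104); total welfare W = $431.
Ember receives Slot 6 at value $112, so the others get W − 112 = $319.
Without Ember: best allocation of the remaining 3 bidders over all 4 slots is Apex→Slot 4 ($123), Talus→Slot 2 ($92), Onyx→Slot 6 ($120), total $335.
VCG payment = (others' best without Ember) − (others' welfare with Ember) = 335 − 319 = $16.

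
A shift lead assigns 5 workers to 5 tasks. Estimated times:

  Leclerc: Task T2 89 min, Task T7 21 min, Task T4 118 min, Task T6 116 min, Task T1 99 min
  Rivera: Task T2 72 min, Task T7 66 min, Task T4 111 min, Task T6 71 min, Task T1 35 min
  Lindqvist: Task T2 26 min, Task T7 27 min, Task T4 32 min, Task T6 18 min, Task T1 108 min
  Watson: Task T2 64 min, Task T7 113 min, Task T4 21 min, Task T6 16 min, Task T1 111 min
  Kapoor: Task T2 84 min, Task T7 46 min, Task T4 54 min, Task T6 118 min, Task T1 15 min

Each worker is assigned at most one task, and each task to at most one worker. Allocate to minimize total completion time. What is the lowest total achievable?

Optimal: Leclerc→Task T7 (21 min), Rivera→Task T2 (72 min), Lindqvist→Task T6 (18 min), Watson→Task T4 (21 min), Kapoor→Task T1 (15 min) — total 21+72+18+21+15 = 147 min.
Min-entry greedy (repeatedly take the single cheapest remaining cell) gives 189 min, worse by 42.
Swapping Leclerc↔Rivera (Leclerc→Task T2 89 min, Rivera→Task T7 66 min) adds 62.
Every other assignment is strictly worse.

Minimum total: 147 min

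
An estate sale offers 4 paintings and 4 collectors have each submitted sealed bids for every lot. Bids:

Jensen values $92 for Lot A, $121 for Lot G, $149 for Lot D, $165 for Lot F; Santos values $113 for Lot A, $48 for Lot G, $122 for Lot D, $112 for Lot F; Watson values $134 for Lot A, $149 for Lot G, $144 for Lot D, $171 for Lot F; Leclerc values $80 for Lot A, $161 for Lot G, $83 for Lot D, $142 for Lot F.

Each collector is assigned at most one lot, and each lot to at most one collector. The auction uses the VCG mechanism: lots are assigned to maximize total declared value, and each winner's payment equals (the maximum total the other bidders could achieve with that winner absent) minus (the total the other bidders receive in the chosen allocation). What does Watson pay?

Efficient allocation: Jensen→Lot D ($149), Santos→Lot A ($113), Watson→Lot F ($171), Leclerc→Lot G ($161); total welfare W = $594.
Watson receives Lot F at value $171, so the others get W − 171 = $423.
Without Watson: best allocation of the remaining 3 bidders over all 4 lots is Jensen→Lot F ($165), Santos→Lot D ($122), Leclerc→Lot G ($161), total $448.
VCG payment = (others' best without Watson) − (others' welfare with Watson) = 448 − 423 = $25.

Watson pays $25.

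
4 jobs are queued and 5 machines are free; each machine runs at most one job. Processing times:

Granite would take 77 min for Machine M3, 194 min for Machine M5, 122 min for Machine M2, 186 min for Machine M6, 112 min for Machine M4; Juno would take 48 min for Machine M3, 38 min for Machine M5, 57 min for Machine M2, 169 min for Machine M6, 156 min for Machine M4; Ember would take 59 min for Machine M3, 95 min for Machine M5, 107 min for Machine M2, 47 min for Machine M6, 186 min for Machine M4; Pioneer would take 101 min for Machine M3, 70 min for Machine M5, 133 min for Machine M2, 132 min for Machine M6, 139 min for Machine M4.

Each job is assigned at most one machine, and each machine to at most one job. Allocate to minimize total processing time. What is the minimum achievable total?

Min total: 251 min

Treat this as an assignment problem: match each job to one machine.
Optimal: Granite→Machine M3 (77 min), Juno→Machine M2 (57 min), Ember→Machine M6 (47 min), Pioneer→Machine M5 (70 min) — total 77+57+47+70 = 251 min.
Column-greedy (each machine in turn goes to its cheapest remaining job) gives 411 min, worse by 160.
Next-best assignment: Granite→Machine M4, Juno→Machine M3, Ember→Machine M6, Pioneer→Machine M5 = 277 min.
Checked against all permutations: 251 min is optimal.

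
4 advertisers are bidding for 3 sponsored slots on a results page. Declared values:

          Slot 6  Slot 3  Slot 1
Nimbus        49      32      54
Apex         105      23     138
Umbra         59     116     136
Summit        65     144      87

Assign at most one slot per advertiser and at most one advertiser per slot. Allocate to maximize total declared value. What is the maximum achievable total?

Max total: $385

Treat this as an assignment problem: match each advertiser to one slot.
Optimal: Apex→Slot 6 ($105), Summit→Slot 3 ($144), Umbra→Slot 1 ($136) — total 105+144+136 = $385.
Max-entry greedy (repeatedly take the single best remaining cell) gives $341, worse by 44.
Every other assignment is strictly worse.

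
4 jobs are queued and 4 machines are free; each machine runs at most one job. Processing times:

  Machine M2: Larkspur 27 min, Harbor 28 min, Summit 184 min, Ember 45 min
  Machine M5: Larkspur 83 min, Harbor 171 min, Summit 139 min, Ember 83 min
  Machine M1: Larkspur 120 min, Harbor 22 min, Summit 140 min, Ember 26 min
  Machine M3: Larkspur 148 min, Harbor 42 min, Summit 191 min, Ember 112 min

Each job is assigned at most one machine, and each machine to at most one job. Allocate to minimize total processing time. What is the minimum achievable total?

Optimal: Larkspur→Machine M2 (27 min), Harbor→Machine M3 (42 min), Summit→Machine M5 (139 min), Ember→Machine M1 (26 min) — total 27+42+139+26 = 234 min.
Row-greedy (each job in turn takes its cheapest remaining machine) gives 300 min, worse by 66.
Next-best assignment: Larkspur→Machine M2, Harbor→Machine M3, Summit→Machine M1, Ember→Machine M5 = 292 min.
Every other assignment is strictly worse.

Minimum total: 234 min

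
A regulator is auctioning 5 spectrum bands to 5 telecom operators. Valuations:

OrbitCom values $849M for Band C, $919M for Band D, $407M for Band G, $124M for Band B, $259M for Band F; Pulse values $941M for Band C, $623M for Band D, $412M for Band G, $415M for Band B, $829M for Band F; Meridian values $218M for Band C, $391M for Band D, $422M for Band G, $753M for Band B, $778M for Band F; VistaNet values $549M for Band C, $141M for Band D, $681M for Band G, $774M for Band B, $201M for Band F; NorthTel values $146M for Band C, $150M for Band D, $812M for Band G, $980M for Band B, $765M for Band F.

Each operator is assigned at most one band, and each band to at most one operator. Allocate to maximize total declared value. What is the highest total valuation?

Optimal: OrbitCom→Band D ($919M), Pulse→Band C ($941M), Meridian→Band F ($778M), VistaNet→Band G ($681M), NorthTel→Band B ($980M) — total 919+941+778+681+980 = $4299M.
Row-greedy (each operator in turn takes its best remaining band) gives $4224M, worse by 75.
Every other assignment is strictly worse.

Max total: $4299M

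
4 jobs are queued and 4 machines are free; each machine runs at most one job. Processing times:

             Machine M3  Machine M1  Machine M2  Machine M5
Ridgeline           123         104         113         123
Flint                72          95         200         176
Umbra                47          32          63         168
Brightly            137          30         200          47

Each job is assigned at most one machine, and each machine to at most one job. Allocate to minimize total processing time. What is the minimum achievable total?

This is the linear assignment problem.
Optimal: Ridgeline→Machine M2 (113 min), Flint→Machine M3 (72 min), Umbra→Machine M1 (32 min), Brightly→Machine M5 (47 min) — total 113+72+32+47 = 264 min.
Min-entry greedy (repeatedly take the single cheapest remaining cell) gives 366 min, worse by 102.
Next-best assignment: Ridgeline→Machine M1, Flint→Machine M3, Umbra→Machine M2, Brightly→Machine M5 = 286 min.
Swapping Flint↔Ridgeline (Flint→Machine M2 200 min, Ridgeline→Machine M3 123 min) adds 138.

Min total: 264 min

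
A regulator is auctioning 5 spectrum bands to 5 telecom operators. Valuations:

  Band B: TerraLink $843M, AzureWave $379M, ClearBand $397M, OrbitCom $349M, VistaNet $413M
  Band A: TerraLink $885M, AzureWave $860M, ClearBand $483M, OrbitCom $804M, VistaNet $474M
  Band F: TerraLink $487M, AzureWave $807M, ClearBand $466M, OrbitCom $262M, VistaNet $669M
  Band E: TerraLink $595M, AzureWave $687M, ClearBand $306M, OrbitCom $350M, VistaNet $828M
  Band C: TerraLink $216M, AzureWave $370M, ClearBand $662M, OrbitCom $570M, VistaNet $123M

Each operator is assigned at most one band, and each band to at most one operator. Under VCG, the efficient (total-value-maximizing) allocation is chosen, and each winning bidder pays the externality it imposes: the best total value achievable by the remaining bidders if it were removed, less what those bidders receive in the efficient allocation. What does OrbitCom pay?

Efficient allocation: TerraLink→Band B ($843M), AzureWave→Band F ($807M), ClearBand→Band C ($662M), OrbitCom→Band A ($804M), VistaNet→Band E ($828M); total welfare W = $3944M.
OrbitCom receives Band A at value $804M, so the others get W − 804 = $3140M.
Without OrbitCom: best allocation of the remaining 4 bidders over all 5 bands is TerraLink→Band B ($843M), AzureWave→Band A ($860M), ClearBand→Band C ($662M), VistaNet→Band E ($828M), total $3193M.
VCG payment = (others' best without OrbitCom) − (others' welfare with OrbitCom) = 3193 − 3140 = $53M.

OrbitCom pays $53M.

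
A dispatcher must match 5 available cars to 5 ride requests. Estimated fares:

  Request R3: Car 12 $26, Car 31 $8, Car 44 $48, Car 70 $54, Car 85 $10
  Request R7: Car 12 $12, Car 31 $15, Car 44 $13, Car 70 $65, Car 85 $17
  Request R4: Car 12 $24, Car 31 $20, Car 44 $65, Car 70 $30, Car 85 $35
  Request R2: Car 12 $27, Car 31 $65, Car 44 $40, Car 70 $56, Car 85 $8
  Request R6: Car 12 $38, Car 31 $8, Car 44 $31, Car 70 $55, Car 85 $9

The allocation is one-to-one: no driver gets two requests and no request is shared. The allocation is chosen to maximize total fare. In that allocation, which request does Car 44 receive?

Optimal: Car 12→Request R6 ($38), Car 31→Request R2 ($65), Car 44→Request R3 ($48), Car 70→Request R7 ($65), Car 85→Request R4 ($35) — total 38+65+48+65+35 = $251.
Column-greedy (each request in turn goes to its best remaining driver) gives $239, worse by 12.
Next-best assignment: Car 12→Request R6, Car 31→Request R2, Car 44→Request R4, Car 70→Request R7, Car 85→Request R3 = $243.
Car 44's own top request is Request R4 ($65), but forcing Car 44→Request R4 and reassigning the rest optimally gives only $243 — worse by 8.

Car 44 receives Request R3.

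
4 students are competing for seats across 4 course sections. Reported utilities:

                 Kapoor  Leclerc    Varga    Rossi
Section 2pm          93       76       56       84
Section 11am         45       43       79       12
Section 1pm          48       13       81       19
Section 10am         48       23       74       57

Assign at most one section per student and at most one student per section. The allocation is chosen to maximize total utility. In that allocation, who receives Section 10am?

Rossi receives Section 10am.

This is a one-to-one assignment (maximum-weight bipartite matching).
Optimal: Kapoor→Section 2pm (93 points), Leclerc→Section 11am (43 points), Varga→Section 1pm (81 points), Rossi→Section 10am (57 points) — total 93+43+81+57 = 274 points.
Column-greedy (each section in turn goes to its best remaining student) gives 214 points, worse by 60.
Checked against all permutations: 274 points is optimal.
Rossi's own top section is Section 2pm (84 points), but forcing Rossi→Section 2pm and reassigning the rest optimally gives only 256 points — worse by 18.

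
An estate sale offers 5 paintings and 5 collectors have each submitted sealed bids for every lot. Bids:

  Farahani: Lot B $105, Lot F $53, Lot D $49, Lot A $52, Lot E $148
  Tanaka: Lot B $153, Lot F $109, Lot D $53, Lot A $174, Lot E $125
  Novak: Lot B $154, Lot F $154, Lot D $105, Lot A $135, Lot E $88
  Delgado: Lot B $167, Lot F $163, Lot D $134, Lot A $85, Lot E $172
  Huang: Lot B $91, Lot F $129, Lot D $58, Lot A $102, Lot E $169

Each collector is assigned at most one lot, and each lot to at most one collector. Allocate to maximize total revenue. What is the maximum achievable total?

Maximum total: $739

This is the linear assignment problem.
Optimal: Farahani→Lot E ($148), Tanaka→Lot A ($174), Novak→Lot B ($154), Delgado→Lot D ($134), Huang→Lot F ($129) — total 148+174+154+134+129 = $739.
Row-greedy (each collector in turn takes its best remaining lot) gives $697, worse by 42.
Next-best assignment: Farahani→Lot B, Tanaka→Lot A, Novak→Lot F, Delgado→Lot D, Huang→Lot E = $736.
Swapping Huang↔Tanaka (Huang→Lot A $102, Tanaka→Lot F $109) loses 92.
No other one-to-one assignment exceeds $739.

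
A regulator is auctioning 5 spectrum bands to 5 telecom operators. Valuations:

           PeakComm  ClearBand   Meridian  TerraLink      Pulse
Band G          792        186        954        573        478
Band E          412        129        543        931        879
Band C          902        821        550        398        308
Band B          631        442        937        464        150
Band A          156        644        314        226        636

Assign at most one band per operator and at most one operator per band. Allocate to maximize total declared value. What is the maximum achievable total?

Max total: $4117M

Treat this as an assignment problem: match each operator to one band.
Optimal: PeakComm→Band G ($792M), ClearBand→Band C ($821M), Meridian→Band B ($937M), TerraLink→Band E ($931M), Pulse→Band A ($636M) — total 792+821+937+931+636 = $4117M.
Column-greedy (each band in turn goes to its best remaining operator) gives $3865M, worse by 252.
Every other assignment is strictly worse.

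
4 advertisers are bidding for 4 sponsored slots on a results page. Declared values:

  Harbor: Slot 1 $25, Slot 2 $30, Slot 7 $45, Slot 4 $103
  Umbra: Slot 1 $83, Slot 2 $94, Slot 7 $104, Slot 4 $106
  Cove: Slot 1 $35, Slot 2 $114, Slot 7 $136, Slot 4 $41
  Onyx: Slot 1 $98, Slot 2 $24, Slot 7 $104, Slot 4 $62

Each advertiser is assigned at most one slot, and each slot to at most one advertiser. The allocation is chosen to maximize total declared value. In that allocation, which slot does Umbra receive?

Umbra receives Slot 2.

This is a one-to-one assignment (maximum-weight bipartite matching).
Optimal: Harbor→Slot 4 ($103), Umbra→Slot 2 ($94), Cove→Slot 7 ($136), Onyx→Slot 1 ($98) — total 103+94+136+98 = $431.
Every other assignment is strictly worse.
Umbra's own top slot is Slot 4 ($106), but forcing Umbra→Slot 4 and reassigning the rest optimally gives only $370 — worse by 61.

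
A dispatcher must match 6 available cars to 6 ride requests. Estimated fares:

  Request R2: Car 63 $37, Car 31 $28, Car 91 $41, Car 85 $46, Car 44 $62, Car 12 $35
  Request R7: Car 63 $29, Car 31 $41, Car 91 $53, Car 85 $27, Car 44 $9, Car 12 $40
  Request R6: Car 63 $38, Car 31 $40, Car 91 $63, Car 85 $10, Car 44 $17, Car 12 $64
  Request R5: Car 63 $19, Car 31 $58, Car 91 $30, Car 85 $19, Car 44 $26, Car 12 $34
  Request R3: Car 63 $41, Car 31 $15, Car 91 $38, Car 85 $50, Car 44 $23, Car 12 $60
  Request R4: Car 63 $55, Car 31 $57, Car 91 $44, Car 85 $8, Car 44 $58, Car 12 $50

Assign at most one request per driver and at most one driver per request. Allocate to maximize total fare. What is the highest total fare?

Optimal: Car 63→Request R4 ($55), Car 31→Request R5 ($58), Car 91→Request R7 ($53), Car 85→Request R3 ($50), Car 44→Request R2 ($62), Car 12→Request R6 ($64) — total 55+58+53+50+62+64 = $342.
Row-greedy (each driver in turn takes its best remaining request) gives $328, worse by 14.
Next-best assignment: Car 63→Request R4, Car 31→Request R5, Car 91→Request R6, Car 85→Request R3, Car 44→Request R2, Car 12→Request R7 = $328.
Swapping Car 44↔Car 63 (Car 44→Request R4 $58, Car 63→Request R2 $37) loses 22.
No other one-to-one assignment exceeds $342.

Max total: $342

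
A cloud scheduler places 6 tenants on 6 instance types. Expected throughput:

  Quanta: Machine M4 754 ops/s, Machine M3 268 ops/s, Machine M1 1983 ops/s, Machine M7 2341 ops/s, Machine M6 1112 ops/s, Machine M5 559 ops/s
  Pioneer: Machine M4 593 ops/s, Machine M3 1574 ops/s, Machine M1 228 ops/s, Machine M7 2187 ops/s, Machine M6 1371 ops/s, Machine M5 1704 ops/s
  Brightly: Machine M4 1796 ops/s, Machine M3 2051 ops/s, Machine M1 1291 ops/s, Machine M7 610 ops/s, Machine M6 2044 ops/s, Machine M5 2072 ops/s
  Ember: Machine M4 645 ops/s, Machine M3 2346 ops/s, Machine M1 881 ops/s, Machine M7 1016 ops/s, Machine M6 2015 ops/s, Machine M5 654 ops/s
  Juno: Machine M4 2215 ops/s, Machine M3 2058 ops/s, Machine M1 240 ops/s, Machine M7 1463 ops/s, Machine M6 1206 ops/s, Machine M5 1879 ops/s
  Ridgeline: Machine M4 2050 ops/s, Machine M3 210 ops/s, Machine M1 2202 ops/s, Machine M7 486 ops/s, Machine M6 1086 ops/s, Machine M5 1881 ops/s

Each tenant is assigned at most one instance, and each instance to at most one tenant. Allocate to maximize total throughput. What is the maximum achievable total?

Maximum total: 12852 ops/s

Optimal: Quanta→Machine M7 (2341 ops/s), Pioneer→Machine M5 (1704 ops/s), Brightly→Machine M6 (2044 ops/s), Ember→Machine M3 (2346 ops/s), Juno→Machine M4 (2215 ops/s), Ridgeline→Machine M1 (2202 ops/s) — total 2341+1704+2044+2346+2215+2202 = 12852 ops/s.
Max-entry greedy (repeatedly take the single best remaining cell) gives 12547 ops/s, worse by 305.
Next-best assignment: Quanta→Machine M1, Pioneer→Machine M7, Brightly→Machine M6, Ember→Machine M3, Juno→Machine M4, Ridgeline→Machine M5 = 12656 ops/s.
Swapping Ridgeline↔Pioneer (Ridgeline→Machine M5 1881 ops/s, Pioneer→Machine M1 228 ops/s) loses 1797.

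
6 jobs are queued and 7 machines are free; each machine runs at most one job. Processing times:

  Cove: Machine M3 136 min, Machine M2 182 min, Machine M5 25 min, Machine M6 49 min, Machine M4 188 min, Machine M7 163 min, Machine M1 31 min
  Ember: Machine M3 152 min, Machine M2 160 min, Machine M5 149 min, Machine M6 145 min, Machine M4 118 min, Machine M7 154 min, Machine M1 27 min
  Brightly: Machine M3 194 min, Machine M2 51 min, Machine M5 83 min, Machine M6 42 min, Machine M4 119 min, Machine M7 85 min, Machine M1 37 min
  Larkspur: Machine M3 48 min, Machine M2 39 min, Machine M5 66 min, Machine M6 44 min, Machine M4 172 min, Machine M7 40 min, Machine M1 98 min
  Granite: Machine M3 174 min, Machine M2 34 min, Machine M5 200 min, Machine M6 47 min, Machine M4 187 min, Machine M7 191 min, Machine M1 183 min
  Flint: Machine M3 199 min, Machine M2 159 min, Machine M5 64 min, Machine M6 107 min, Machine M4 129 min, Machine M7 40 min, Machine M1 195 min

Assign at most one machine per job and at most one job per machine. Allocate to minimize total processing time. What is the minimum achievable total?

Min total: 216 min

Treat this as an assignment problem: match each job to one machine.
Optimal: Cove→Machine M5 (25 min), Ember→Machine M1 (27 min), Brightly→Machine M6 (42 min), Larkspur→Machine M3 (48 min), Granite→Machine M2 (34 min), Flint→Machine M7 (40 min) — total 25+27+42+48+34+40 = 216 min.
Row-greedy (each job in turn takes its cheapest remaining machine) gives 347 min, worse by 131.
Swapping Ember↔Cove (Ember→Machine M5 149 min, Cove→Machine M1 31 min) adds 128.
No other one-to-one assignment undercuts 216 min.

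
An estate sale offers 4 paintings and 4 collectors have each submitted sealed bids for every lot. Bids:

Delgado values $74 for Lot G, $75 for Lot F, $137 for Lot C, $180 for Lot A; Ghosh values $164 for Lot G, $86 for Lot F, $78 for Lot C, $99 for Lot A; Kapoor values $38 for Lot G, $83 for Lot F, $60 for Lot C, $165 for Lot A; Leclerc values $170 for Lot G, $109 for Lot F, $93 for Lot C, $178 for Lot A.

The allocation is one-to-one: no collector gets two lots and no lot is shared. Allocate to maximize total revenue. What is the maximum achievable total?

Optimal: Delgado→Lot C ($137), Ghosh→Lot G ($164), Kapoor→Lot A ($165), Leclerc→Lot F ($109) — total 137+164+165+109 = $575.
Next-best assignment: Delgado→Lot C, Ghosh→Lot G, Kapoor→Lot F, Leclerc→Lot A = $562.

Maximum total: $575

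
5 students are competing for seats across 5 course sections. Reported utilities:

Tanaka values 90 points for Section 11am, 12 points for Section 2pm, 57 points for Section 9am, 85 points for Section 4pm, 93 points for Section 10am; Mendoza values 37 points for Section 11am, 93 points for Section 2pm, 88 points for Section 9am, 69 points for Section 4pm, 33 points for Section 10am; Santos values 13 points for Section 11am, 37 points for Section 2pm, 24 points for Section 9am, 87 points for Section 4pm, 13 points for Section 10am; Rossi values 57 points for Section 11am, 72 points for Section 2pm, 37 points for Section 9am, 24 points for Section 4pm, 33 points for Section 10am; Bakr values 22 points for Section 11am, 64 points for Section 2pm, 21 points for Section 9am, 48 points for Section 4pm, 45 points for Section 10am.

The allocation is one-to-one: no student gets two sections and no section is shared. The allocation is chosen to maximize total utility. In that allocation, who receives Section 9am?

This is a one-to-one assignment (maximum-weight bipartite matching).
Optimal: Tanaka→Section 10am (93 points), Mendoza→Section 9am (88 points), Santos→Section 4pm (87 points), Rossi→Section 11am (57 points), Bakr→Section 2pm (64 points) — total 93+88+87+57+64 = 389 points.
Column-greedy (each section in turn goes to its best remaining student) gives 352 points, worse by 37.
Mendoza's own top section is Section 2pm (93 points), but forcing Mendoza→Section 2pm and reassigning the rest optimally gives only 352 points — worse by 37.

Mendoza receives Section 9am.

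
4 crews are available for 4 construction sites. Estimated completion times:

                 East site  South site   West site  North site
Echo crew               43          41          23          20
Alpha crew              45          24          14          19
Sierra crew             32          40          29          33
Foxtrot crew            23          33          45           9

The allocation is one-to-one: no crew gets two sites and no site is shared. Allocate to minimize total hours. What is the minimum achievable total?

This is a one-to-one assignment (minimum-cost bipartite matching).
Optimal: Echo crew→West site (23 hours), Alpha crew→South site (24 hours), Sierra crew→East site (32 hours), Foxtrot crew→North site (9 hours) — total 23+24+32+9 = 88 hours.
Min-entry greedy (repeatedly take the single cheapest remaining cell) gives 96 hours, worse by 8.
Next-best assignment: Echo crew→South site, Alpha crew→West site, Sierra crew→East site, Foxtrot crew→North site = 96 hours.
Swapping Foxtrot crew↔Echo crew (Foxtrot crew→West site 45 hours, Echo crew→North site 20 hours) adds 33.
No other one-to-one assignment undercuts 88 hours.

Min total: 88 hours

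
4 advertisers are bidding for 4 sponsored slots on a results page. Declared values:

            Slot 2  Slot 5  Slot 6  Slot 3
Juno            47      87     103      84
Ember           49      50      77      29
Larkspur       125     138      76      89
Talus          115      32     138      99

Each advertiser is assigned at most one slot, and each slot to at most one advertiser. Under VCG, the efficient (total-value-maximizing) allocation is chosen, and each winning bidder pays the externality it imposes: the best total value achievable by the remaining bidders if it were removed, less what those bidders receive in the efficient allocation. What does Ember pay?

Efficient allocation: Juno→Slot 3 ($84), Ember→Slot 6 ($77), Larkspur→Slot 5 ($138), Talus→Slot 2 ($115); total welfare W = $414.
Ember receives Slot 6 at value $77, so the others get W − 77 = $337.
Without Ember: best allocation of the remaining 3 bidders over all 4 slots is Juno→Slot 3 ($84), Larkspur→Slot 5 ($138), Talus→Slot 6 ($138), total $360.
VCG payment = (others' best without Ember) − (others' welfare with Ember) = 360 − 337 = $23.

Ember pays $23.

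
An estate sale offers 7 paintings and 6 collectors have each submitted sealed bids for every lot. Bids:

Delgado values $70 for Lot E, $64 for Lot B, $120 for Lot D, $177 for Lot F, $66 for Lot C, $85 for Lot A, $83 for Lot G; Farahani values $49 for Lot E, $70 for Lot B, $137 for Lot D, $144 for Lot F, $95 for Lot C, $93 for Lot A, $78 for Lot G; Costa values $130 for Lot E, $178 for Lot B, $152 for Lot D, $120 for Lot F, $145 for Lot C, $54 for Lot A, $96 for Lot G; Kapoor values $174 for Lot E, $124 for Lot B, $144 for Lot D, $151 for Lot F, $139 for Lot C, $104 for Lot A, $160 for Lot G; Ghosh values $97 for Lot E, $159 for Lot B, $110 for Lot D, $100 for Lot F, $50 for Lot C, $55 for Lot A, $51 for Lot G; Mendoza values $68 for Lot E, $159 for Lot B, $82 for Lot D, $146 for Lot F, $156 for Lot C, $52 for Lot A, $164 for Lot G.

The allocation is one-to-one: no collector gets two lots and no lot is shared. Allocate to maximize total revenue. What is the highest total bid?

Optimal: Delgado→Lot F ($177), Farahani→Lot D ($137), Costa→Lot C ($145), Kapoor→Lot E ($174), Ghosh→Lot B ($159), Mendoza→Lot G ($164) — total 177+137+145+174+159+164 = $956.
Row-greedy (each collector in turn takes its best remaining lot) gives $885, worse by 71.

Maximum total: $956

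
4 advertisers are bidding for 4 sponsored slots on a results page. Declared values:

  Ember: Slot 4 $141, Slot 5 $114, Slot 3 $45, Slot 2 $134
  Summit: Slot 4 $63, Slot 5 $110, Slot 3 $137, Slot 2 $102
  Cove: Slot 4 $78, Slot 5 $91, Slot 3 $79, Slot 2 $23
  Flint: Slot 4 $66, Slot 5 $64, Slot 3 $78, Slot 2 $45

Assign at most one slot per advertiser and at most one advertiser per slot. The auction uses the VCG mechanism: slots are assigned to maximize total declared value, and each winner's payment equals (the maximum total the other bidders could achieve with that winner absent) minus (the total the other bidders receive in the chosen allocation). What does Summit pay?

Summit pays $19.

Efficient allocation: Ember→Slot 2 ($134), Summit→Slot 3 ($137), Cove→Slot 5 ($91), Flint→Slot 4 ($66); total welfare W = $428.
Summit receives Slot 3 at value $137, so the others get W − 137 = $291.
Without Summit: best allocation of the remaining 3 bidders over all 4 slots is Ember→Slot 4 ($141), Cove→Slot 5 ($91), Flint→Slot 3 ($78), total $310.
VCG payment = (others' best without Summit) − (others' welfare with Summit) = 310 − 291 = $19.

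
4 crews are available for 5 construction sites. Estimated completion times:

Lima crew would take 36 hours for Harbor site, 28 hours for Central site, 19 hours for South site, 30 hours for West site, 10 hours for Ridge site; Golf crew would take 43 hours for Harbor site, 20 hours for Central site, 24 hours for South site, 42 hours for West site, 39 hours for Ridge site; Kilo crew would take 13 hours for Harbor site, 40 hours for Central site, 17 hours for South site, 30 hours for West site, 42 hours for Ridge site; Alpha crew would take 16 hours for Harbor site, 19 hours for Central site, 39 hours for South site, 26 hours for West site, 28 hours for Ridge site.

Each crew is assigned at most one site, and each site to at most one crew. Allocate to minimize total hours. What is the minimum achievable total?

Minimum total: 63 hours

Optimal: Lima crew→Ridge site (10 hours), Golf crew→Central site (20 hours), Kilo crew→South site (17 hours), Alpha crew→Harbor site (16 hours) — total 10+20+17+16 = 63 hours.
Row-greedy (each crew in turn takes its cheapest remaining site) gives 69 hours, worse by 6.
Next-best assignment: Lima crew→Ridge site, Golf crew→South site, Kilo crew→Harbor site, Alpha crew→Central site = 66 hours.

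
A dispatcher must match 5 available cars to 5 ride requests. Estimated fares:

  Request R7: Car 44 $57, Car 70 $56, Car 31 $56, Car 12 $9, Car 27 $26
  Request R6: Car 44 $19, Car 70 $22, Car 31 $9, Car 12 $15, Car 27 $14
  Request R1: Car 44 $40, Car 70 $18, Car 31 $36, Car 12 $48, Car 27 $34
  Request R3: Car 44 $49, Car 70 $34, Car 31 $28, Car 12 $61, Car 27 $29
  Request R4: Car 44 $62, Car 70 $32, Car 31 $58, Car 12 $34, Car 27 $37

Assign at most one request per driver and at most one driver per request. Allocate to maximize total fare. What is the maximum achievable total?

Max total: $235

Optimal: Car 44→Request R4 ($62), Car 70→Request R6 ($22), Car 31→Request R7 ($56), Car 12→Request R3 ($61), Car 27→Request R1 ($34) — total 62+22+56+61+34 = $235.
Row-greedy (each driver in turn takes its best remaining request) gives $229, worse by 6.
Every other assignment is strictly worse.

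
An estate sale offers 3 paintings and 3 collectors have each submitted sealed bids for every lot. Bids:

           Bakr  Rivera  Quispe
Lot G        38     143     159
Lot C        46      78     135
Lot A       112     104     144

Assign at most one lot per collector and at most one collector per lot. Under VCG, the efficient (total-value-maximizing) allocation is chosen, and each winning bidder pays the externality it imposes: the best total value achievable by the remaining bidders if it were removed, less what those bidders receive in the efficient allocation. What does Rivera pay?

Efficient allocation: Bakr→Lot A ($112), Rivera→Lot G ($143), Quispe→Lot C ($135); total welfare W = $390.
Rivera receives Lot G at value $143, so the others get W − 143 = $247.
Without Rivera: best allocation of the remaining 2 bidders over all 3 lots is Bakr→Lot A ($112), Quispe→Lot G ($159), total $271.
VCG payment = (others' best without Rivera) − (others' welfare with Rivera) = 271 − 247 = $24.

Rivera pays $24.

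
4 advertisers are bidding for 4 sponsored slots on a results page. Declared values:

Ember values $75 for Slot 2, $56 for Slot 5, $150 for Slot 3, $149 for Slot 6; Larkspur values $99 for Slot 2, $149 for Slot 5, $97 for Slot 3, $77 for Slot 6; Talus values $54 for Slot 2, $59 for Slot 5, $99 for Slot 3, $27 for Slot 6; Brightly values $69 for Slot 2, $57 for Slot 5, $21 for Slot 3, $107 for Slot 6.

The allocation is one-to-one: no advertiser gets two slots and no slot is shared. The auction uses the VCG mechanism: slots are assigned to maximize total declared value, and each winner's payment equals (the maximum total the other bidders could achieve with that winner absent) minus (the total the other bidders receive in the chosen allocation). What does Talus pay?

Talus pays $39.

Efficient allocation: Ember→Slot 6 ($149), Larkspur→Slot 5 ($149), Talus→Slot 3 ($99), Brightly→Slot 2 ($69); total welfare W = $466.
Talus receives Slot 3 at value $99, so the others get W − 99 = $367.
Without Talus: best allocation of the remaining 3 bidders over all 4 slots is Ember→Slot 3 ($150), Larkspur→Slot 5 ($149), Brightly→Slot 6 ($107), total $406.
VCG payment = (others' best without Talus) − (others' welfare with Talus) = 406 − 367 = $39.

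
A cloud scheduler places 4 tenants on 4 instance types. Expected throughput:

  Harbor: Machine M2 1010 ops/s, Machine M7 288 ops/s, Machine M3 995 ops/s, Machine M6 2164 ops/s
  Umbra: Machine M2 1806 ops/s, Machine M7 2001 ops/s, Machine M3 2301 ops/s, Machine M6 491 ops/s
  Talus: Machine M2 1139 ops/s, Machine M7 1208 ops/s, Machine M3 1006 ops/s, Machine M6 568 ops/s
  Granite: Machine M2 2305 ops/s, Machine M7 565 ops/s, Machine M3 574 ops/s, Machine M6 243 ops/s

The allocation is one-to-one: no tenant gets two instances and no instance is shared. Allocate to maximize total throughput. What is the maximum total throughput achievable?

Optimal: Harbor→Machine M6 (2164 ops/s), Umbra→Machine M3 (2301 ops/s), Talus→Machine M7 (1208 ops/s), Granite→Machine M2 (2305 ops/s) — total 2164+2301+1208+2305 = 7978 ops/s.
Column-greedy (each instance in turn goes to its best remaining tenant) gives 7476 ops/s, worse by 502.
Next-best assignment: Harbor→Machine M6, Umbra→Machine M7, Talus→Machine M3, Granite→Machine M2 = 7476 ops/s.

Max total: 7978 ops/s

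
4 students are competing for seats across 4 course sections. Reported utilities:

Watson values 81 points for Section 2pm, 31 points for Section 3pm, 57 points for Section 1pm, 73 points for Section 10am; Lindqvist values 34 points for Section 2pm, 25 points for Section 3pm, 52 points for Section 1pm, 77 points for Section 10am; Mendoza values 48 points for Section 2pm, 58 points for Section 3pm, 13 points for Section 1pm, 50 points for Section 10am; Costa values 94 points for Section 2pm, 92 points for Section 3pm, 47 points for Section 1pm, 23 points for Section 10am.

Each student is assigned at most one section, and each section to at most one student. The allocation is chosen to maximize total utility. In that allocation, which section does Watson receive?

Optimal: Watson→Section 1pm (57 points), Lindqvist→Section 10am (77 points), Mendoza→Section 3pm (58 points), Costa→Section 2pm (94 points) — total 57+77+58+94 = 286 points.
Row-greedy (each student in turn takes its best remaining section) gives 263 points, worse by 23.
Watson's own top section is Section 2pm (81 points), but forcing Watson→Section 2pm and reassigning the rest optimally gives only 275 points — worse by 11.

Watson receives Section 1pm.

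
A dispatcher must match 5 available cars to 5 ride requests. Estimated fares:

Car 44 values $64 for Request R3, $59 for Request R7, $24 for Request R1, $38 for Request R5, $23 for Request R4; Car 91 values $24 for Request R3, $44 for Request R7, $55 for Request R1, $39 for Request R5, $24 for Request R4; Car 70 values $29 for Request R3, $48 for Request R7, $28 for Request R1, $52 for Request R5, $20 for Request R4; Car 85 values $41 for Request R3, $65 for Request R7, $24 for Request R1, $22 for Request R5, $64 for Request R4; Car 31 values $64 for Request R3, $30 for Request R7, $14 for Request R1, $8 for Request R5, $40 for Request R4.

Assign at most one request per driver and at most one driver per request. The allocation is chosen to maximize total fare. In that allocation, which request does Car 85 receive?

Car 85 receives Request R4.

Optimal: Car 44→Request R7 ($59), Car 91→Request R1 ($55), Car 70→Request R5 ($52), Car 85→Request R4 ($64), Car 31→Request R3 ($64) — total 59+55+52+64+64 = $294.
Row-greedy (each driver in turn takes its best remaining request) gives $276, worse by 18.
Next-best assignment: Car 44→Request R3, Car 91→Request R1, Car 70→Request R5, Car 85→Request R7, Car 31→Request R4 = $276.
Checked against all permutations: $294 is optimal.
Car 85's own top request is Request R7 ($65), but forcing Car 85→Request R7 and reassigning the rest optimally gives only $276 — worse by 18.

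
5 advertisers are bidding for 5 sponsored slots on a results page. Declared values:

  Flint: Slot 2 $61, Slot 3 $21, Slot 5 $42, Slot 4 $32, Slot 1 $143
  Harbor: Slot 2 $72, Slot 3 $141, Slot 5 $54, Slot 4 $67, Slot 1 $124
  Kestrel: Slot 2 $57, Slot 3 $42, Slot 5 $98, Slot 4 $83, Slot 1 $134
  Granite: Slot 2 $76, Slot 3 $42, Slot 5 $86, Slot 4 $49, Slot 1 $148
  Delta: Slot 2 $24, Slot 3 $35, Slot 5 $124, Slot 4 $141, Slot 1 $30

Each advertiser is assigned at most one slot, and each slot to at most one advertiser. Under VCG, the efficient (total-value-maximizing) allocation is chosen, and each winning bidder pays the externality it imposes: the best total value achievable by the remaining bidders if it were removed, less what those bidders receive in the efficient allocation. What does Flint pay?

Flint pays $72.

Efficient allocation: Flint→Slot 1 ($143), Harbor→Slot 3 ($141), Kestrel→Slot 5 ($98), Granite→Slot 2 ($76), Delta→Slot 4 ($141); total welfare W = $599.
Flint receives Slot 1 at value $143, so the others get W − 143 = $456.
Without Flint: best allocation of the remaining 4 bidders over all 5 slots is Harbor→Slot 3 ($141), Kestrel→Slot 5 ($98), Granite→Slot 1 ($148), Delta→Slot 4 ($141), total $528.
VCG payment = (others' best without Flint) − (others' welfare with Flint) = 528 − 456 = $72.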